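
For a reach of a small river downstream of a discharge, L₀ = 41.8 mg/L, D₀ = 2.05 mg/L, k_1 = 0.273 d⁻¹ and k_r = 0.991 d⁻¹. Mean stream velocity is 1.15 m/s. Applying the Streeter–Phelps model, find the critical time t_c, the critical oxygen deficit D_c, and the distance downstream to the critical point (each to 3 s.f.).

t_c ≈ 1.60 d; D_c ≈ 7.43 mg/L; x_c ≈ 159 km

With k_r/k_1 = 3.630 and 1 − D₀(k_r−k_1)/(k_1 L₀) = 0.8710,
t_c = ln(3.630 × 0.8710) / (0.991 − 0.273) = ln(3.162) / 0.7180 = 1.151/0.7180 = 1.603 d.
L(t_c) = L₀ e^(−k_1 t_c) = 41.8 × 0.6455 = 26.98 mg/L, and at the critical point k_r D_c = k_1 L, so D_c = (0.273/0.991) × 26.98 = 7.433 mg/L.
x_c = v t_c = 1.15 m/s × 1.603 d × 86400 s/d = 159300 m ≈ 159 km.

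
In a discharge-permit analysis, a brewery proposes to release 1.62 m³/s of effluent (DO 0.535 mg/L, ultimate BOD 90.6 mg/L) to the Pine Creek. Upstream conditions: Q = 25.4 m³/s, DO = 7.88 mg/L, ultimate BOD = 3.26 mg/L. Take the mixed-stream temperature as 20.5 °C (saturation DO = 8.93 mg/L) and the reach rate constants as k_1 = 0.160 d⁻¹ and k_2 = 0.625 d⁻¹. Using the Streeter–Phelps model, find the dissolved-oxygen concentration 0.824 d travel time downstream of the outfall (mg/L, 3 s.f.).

DO ≈ 7.22 mg/L

Mixed DO = (25.4×7.88 + 1.62×0.535)/(25.4+1.62) = 201.0/27.02 = 7.440 mg/L.
Mixed L₀ = (25.4×3.26 + 1.62×90.6)/(27.02) = 229.6/27.02 = 8.497 mg/L.
Initial deficit D₀ = C_s − DO₀ = 8.93 − 7.440 = 1.490 mg/L.
D(0.824) = [0.160×8.497/(0.625−0.160)](e^(−0.160×0.824) − e^(−0.625×0.824)) + 1.490 e^(−0.625×0.824)
= 2.924 × (0.8765 − 0.5975) + 1.490 × 0.5975 = 1.706 mg/L.
DO = 8.93 − 1.706 = 7.224 mg/L.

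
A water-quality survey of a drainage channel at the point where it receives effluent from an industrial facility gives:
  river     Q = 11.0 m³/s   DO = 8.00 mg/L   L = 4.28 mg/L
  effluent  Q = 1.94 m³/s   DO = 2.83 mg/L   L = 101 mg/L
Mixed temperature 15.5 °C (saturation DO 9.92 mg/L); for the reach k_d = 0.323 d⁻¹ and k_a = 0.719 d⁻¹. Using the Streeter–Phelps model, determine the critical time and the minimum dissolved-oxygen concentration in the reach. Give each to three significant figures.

t_c ≈ 1.53 d; minimum DO ≈ 4.78 mg/L

Mixed DO = (11.0×8.00 + 1.94×2.83)/(11.0+1.94) = 93.49/12.94 = 7.225 mg/L.
Mixed L₀ = (11.0×4.28 + 1.94×101)/(12.94) = 243.0/12.94 = 18.78 mg/L.
Initial deficit D₀ = C_s − DO₀ = 9.92 − 7.225 = 2.695 mg/L.
t_c = (1/0.3960) ln[(0.719/0.323)(1 − 2.695×0.3960/(0.323×18.78))] = 2.525 × ln(1.834) = 1.532 d.
D_c = (0.323/0.719) × 18.78 × e^(−0.323×1.532) = 0.4492 × 18.78 × 0.6097 = 5.144 mg/L.
Minimum DO = 9.92 − 5.144 = 4.776 mg/L.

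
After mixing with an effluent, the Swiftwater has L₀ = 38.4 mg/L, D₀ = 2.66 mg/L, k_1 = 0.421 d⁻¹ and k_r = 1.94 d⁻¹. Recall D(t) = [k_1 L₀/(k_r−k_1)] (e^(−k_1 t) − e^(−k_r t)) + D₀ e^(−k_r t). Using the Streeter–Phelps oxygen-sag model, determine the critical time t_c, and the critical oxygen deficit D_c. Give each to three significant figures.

t_c ≈ 0.816 d; D_c ≈ 5.91 mg/L

With k_r/k_1 = 4.608 and 1 − D₀(k_r−k_1)/(k_1 L₀) = 0.7501,
t_c = ln(4.608 × 0.7501) / (1.94 − 0.421) = ln(3.456) / 1.519 = 1.240/1.519 = 0.8165 d.
L(t_c) = L₀ e^(−k_1 t_c) = 38.4 × 0.7091 = 27.23 mg/L, and at the critical point k_r D_c = k_1 L, so D_c = (0.421/1.94) × 27.23 = 5.909 mg/L.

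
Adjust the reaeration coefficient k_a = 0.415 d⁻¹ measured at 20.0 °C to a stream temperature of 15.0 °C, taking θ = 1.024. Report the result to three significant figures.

k_a ≈ 0.369 d⁻¹

k_a(T₂) = k_a(T₁) · θ^(T₂−T₁) = 0.415 × 1.024^(15.0−20.0)
= 0.415 × 1.024^-5.00 = 0.415 × 0.8882 = 0.3686 d⁻¹.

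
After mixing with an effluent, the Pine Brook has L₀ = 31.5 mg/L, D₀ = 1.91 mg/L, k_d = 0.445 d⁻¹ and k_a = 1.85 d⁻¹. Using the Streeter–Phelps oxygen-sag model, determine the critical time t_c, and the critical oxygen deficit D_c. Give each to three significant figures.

At the critical point dD/dt = 0, so k_d L₀ e^(−k_d t) = k_a D. Substituting D(t) from the Streeter–Phelps equation and solving for t gives
t_c = ln[(k_a/k_d)(1 − D₀(k_a−k_d)/(k_d L₀))] / (k_a−k_d).
Here k_a−k_d = 1.405 d⁻¹ and 1 − D₀(k_a−k_d)/(k_d L₀) = 1 − 1.91×1.405/(0.445×31.5) = 0.8086, so
t_c = ln(4.157 × 0.8086) / 1.405 = 1.212 / 1.405 = 0.8629 d.
L(t_c) = L₀ e^(−k_d t_c) = 31.5 × 0.6811 = 21.46 mg/L, and at the critical point k_a D_c = k_d L, so D_c = (0.445/1.85) × 21.46 = 5.161 mg/L.

t_c ≈ 0.863 d; D_c ≈ 5.16 mg/L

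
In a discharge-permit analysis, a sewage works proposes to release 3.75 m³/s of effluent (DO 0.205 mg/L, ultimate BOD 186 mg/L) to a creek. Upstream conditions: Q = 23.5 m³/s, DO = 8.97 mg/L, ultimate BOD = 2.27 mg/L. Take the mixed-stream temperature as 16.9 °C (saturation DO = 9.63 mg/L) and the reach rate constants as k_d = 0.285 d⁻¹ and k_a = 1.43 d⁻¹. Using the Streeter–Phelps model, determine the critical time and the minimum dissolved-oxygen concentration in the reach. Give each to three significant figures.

Mixed DO = (23.5×8.97 + 3.75×0.205)/(23.5+3.75) = 211.6/27.25 = 7.764 mg/L.
Mixed L₀ = (23.5×2.27 + 3.75×186)/(27.25) = 750.8/27.25 = 27.55 mg/L.
Initial deficit D₀ = C_s − DO₀ = 9.63 − 7.764 = 1.866 mg/L.
t_c = (1/1.145) ln[(1.43/0.285)(1 − 1.866×1.145/(0.285×27.55))] = 0.8734 × ln(3.652) = 1.131 d.
D_c = (0.285/1.43) × 27.55 × e^(−0.285×1.131) = 0.1993 × 27.55 × 0.7244 = 3.978 mg/L.
Minimum DO = 9.63 − 3.978 = 5.652 mg/L.

t_c ≈ 1.13 d; minimum DO ≈ 5.65 mg/L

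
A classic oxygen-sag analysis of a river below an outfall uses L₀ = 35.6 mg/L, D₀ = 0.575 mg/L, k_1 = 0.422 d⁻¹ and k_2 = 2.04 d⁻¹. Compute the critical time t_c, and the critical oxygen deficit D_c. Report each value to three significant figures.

With k_2/k_1 = 4.834 and 1 − D₀(k_2−k_1)/(k_1 L₀) = 0.9381,
t_c = ln(4.834 × 0.9381) / (2.04 − 0.422) = ln(4.535) / 1.618 = 1.512/1.618 = 0.9343 d.
L(t_c) = L₀ e^(−k_1 t_c) = 35.6 × 0.6742 = 24.00 mg/L, and at the critical point k_2 D_c = k_1 L, so D_c = (0.422/2.04) × 24.00 = 4.965 mg/L.

t_c ≈ 0.934 d; D_c ≈ 4.96 mg/L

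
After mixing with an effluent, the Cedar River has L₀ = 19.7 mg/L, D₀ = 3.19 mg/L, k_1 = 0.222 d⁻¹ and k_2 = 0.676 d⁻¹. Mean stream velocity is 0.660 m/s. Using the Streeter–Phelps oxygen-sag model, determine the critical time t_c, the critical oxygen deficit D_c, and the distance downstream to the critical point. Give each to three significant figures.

With k_2/k_1 = 3.045 and 1 − D₀(k_2−k_1)/(k_1 L₀) = 0.6688,
t_c = ln(3.045 × 0.6688) / (0.676 − 0.222) = ln(2.037) / 0.4540 = 0.7113/0.4540 = 1.567 d.
D_c = (k_1/k_2) L₀ e^(−k_1 t_c) = (0.222/0.676) × 19.7 × e^(−0.222×1.567) = 0.3284 × 19.7 × 0.7062 = 4.569 mg/L.
x_c = v t_c = 0.660 m/s × 1.567 d × 86400 s/d = 89340 m ≈ 89.3 km.

t_c ≈ 1.57 d; D_c ≈ 4.57 mg/L; x_c ≈ 89.3 km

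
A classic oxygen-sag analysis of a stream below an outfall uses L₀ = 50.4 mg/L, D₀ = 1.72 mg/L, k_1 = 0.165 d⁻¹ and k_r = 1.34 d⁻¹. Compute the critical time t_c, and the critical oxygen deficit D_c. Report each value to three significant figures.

t_c = [1/(k_r−k_1)] ln[(k_r/k_1)(1 − D₀(k_r−k_1)/(k_1 L₀))]
= [1/(1.34−0.165)] ln[(1.34/0.165)(1 − 1.72×1.175/(0.165×50.4))]
= (1/1.175) ln[8.121 × 0.7570] = 0.8511 × ln(6.148) = 0.8511 × 1.816 = 1.546 d.
L(t_c) = L₀ e^(−k_1 t_c) = 50.4 × 0.7749 = 39.05 mg/L, and at the critical point k_r D_c = k_1 L, so D_c = (0.165/1.34) × 39.05 = 4.809 mg/L.

t_c ≈ 1.55 d; D_c ≈ 4.81 mg/L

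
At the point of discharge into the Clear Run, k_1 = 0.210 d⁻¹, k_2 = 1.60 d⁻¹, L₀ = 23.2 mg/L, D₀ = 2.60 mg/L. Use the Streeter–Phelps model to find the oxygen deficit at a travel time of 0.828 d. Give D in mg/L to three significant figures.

D ≈ 2.71 mg/L

k_1 L₀/(k_2−k_1) = 0.210×23.2/(1.60−0.210) = 4.872/1.390 = 3.505 mg/L.
e^(−k_1 t) = e^(−0.210×0.8280) = 0.8404; e^(−k_2 t) = e^(−1.60×0.8280) = 0.2659.
D = 3.505 × (0.8404 − 0.2659) + 2.60 × 0.2659 = 2.014 + 0.6912 = 2.705 mg/L.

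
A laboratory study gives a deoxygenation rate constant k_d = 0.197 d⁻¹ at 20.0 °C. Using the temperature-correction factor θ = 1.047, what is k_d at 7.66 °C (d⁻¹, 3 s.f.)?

k_d ≈ 0.112 d⁻¹

k_d(T₂) = k_d(T₁) · θ^(T₂−T₁) = 0.197 × 1.047^(7.66−20.0)
= 0.197 × 1.047^-12.3 = 0.197 × 0.5674 = 0.1118 d⁻¹.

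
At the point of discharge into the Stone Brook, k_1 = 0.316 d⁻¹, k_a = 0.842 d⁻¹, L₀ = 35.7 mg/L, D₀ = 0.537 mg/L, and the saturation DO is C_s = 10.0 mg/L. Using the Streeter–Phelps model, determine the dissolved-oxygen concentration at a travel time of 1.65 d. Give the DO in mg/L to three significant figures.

DO ≈ 2.48 mg/L

k_1 L₀/(k_a−k_1) = 0.316×35.7/(0.842−0.316) = 11.28/0.5260 = 21.45 mg/L.
e^(−k_1 t) = e^(−0.316×1.650) = 0.5937; e^(−k_a t) = e^(−0.842×1.650) = 0.2492.
D = 21.45 × (0.5937 − 0.2492) + 0.537 × 0.2492 = 7.387 + 0.1338 = 7.521 mg/L.
DO = C_s − D = 10.0 − 7.521 = 2.479 mg/L.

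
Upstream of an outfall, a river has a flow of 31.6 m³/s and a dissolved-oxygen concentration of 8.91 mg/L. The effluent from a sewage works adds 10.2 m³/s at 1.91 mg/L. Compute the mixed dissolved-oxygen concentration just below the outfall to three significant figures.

7.20 mg/L

Flow-weighted mixing: C = (Q_r C_r + Q_w C_w)/(Q_r + Q_w)
= (31.6×8.91 + 10.2×1.91)/(31.6 + 10.2) = 301.0/41.80 = 7.202 mg/L.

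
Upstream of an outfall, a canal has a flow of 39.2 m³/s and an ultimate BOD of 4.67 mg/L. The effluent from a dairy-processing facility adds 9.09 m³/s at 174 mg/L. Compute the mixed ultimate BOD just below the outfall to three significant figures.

Flow-weighted mixing: C = (Q_r C_r + Q_w C_w)/(Q_r + Q_w)
= (39.2×4.67 + 9.09×174)/(39.2 + 9.09) = 1765/48.29 = 36.54 mg/L.

36.5 mg/L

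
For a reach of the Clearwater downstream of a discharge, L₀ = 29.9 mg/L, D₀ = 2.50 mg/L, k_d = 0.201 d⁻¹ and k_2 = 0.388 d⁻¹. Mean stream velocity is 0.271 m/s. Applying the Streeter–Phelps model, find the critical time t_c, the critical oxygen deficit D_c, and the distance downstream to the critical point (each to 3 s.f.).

At the critical point dD/dt = 0, so k_d L₀ e^(−k_d t) = k_2 D. Substituting D(t) from the Streeter–Phelps equation and solving for t gives
t_c = ln[(k_2/k_d)(1 − D₀(k_2−k_d)/(k_d L₀))] / (k_2−k_d).
Here k_2−k_d = 0.1870 d⁻¹ and 1 − D₀(k_2−k_d)/(k_d L₀) = 1 − 2.50×0.1870/(0.201×29.9) = 0.9222, so
t_c = ln(1.930 × 0.9222) / 0.1870 = 0.5767 / 0.1870 = 3.084 d.
L(t_c) = L₀ e^(−k_d t_c) = 29.9 × 0.5380 = 16.09 mg/L, and at the critical point k_2 D_c = k_d L, so D_c = (0.201/0.388) × 16.09 = 8.333 mg/L.
x_c = v t_c = 0.271 m/s × 3.084 d × 86400 s/d = 72210 m ≈ 72.2 km.

t_c ≈ 3.08 d; D_c ≈ 8.33 mg/L; x_c ≈ 72.2 km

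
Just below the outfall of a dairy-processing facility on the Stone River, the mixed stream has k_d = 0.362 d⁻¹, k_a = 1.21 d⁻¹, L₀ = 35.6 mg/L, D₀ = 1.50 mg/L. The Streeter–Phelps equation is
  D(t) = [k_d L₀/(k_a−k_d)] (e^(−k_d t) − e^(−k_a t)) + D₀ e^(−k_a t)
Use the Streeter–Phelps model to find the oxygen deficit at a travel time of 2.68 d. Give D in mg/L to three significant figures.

D ≈ 5.23 mg/L

k_d L₀/(k_a−k_d) = 0.362×35.6/(1.21−0.362) = 12.89/0.8480 = 15.20 mg/L.
e^(−k_d t) = e^(−0.362×2.680) = 0.3790; e^(−k_a t) = e^(−1.21×2.680) = 0.03905.
D = 15.20 × (0.3790 − 0.03905) + 1.50 × 0.03905 = 5.167 + 0.05858 = 5.225 mg/L.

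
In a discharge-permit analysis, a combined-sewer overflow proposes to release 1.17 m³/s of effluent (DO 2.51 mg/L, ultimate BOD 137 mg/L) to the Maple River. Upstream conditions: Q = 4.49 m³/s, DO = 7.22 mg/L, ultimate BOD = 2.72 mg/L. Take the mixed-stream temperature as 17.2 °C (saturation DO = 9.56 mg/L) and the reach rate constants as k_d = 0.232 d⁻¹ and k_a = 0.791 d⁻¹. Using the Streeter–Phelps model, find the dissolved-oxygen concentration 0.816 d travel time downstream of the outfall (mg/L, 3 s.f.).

DO ≈ 3.99 mg/L

Mixed DO = (4.49×7.22 + 1.17×2.51)/(4.49+1.17) = 35.35/5.660 = 6.246 mg/L.
Mixed L₀ = (4.49×2.72 + 1.17×137)/(5.660) = 172.5/5.660 = 30.48 mg/L.
Initial deficit D₀ = C_s − DO₀ = 9.56 − 6.246 = 3.314 mg/L.
D(0.816) = [0.232×30.48/(0.791−0.232)](e^(−0.232×0.816) − e^(−0.791×0.816)) + 3.314 e^(−0.791×0.816)
= 12.65 × (0.8275 − 0.5244) + 3.314 × 0.5244 = 5.572 mg/L.
DO = 9.56 − 5.572 = 3.988 mg/L.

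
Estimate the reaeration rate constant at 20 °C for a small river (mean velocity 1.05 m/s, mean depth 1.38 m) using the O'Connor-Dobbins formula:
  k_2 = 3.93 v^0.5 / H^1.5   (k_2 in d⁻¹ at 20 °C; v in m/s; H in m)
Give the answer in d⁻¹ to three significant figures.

k_2 = 3.93 × 1.05^0.5 / 1.38^1.5 = 3.93 × 1.025 / 1.621 = 2.484 d⁻¹.

k_2 ≈ 2.48 d⁻¹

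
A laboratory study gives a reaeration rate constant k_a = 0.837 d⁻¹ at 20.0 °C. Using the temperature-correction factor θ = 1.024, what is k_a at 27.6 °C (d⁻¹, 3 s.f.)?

k_a ≈ 1.00 d⁻¹

k_a(T₂) = k_a(T₁) · θ^(T₂−T₁) = 0.837 × 1.024^(27.6−20.0)
= 0.837 × 1.024^7.60 = 0.837 × 1.198 = 1.002 d⁻¹.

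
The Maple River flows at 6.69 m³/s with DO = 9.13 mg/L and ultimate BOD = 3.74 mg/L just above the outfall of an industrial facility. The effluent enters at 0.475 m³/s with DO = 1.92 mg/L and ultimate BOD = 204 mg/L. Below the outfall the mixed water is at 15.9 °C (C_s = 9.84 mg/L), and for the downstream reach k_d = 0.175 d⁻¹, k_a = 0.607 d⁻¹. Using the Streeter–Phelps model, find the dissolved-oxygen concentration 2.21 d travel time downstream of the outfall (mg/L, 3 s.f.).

DO ≈ 6.65 mg/L

Mixed DO = (6.69×9.13 + 0.475×1.92)/(6.69+0.475) = 61.99/7.165 = 8.652 mg/L.
Mixed L₀ = (6.69×3.74 + 0.475×204)/(7.165) = 121.9/7.165 = 17.02 mg/L.
Initial deficit D₀ = C_s − DO₀ = 9.84 − 8.652 = 1.188 mg/L.
D(2.21) = [0.175×17.02/(0.607−0.175)](e^(−0.175×2.21) − e^(−0.607×2.21)) + 1.188 e^(−0.607×2.21)
= 6.893 × (0.6793 − 0.2615) + 1.188 × 0.2615 = 3.191 mg/L.
DO = 9.84 − 3.191 = 6.649 mg/L.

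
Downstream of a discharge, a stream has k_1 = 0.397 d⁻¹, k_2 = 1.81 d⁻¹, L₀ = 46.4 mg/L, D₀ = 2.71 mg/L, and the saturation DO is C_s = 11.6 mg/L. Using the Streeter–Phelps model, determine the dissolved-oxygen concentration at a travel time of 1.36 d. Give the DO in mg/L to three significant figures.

k_1 L₀/(k_2−k_1) = 0.397×46.4/(1.81−0.397) = 18.42/1.413 = 13.04 mg/L.
e^(−k_1 t) = e^(−0.397×1.360) = 0.5828; e^(−k_2 t) = e^(−1.81×1.360) = 0.08530.
D = 13.04 × (0.5828 − 0.08530) + 2.71 × 0.08530 = 6.486 + 0.2312 = 6.717 mg/L.
DO = C_s − D = 11.6 − 6.717 = 4.883 mg/L.

DO ≈ 4.88 mg/L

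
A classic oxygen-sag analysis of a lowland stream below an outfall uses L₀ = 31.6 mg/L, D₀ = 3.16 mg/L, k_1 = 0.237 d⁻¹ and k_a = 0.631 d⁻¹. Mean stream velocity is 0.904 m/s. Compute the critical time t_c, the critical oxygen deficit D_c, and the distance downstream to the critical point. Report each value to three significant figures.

t_c ≈ 2.02 d; D_c ≈ 7.35 mg/L; x_c ≈ 158 km

With k_a/k_1 = 2.662 and 1 − D₀(k_a−k_1)/(k_1 L₀) = 0.8338,
t_c = ln(2.662 × 0.8338) / (0.631 − 0.237) = ln(2.220) / 0.3940 = 0.7974/0.3940 = 2.024 d.
L(t_c) = L₀ e^(−k_1 t_c) = 31.6 × 0.6190 = 19.56 mg/L, and at the critical point k_a D_c = k_1 L, so D_c = (0.237/0.631) × 19.56 = 7.347 mg/L.
x_c = v t_c = 0.904 m/s × 2.024 d × 86400 s/d = 158100 m ≈ 158 km.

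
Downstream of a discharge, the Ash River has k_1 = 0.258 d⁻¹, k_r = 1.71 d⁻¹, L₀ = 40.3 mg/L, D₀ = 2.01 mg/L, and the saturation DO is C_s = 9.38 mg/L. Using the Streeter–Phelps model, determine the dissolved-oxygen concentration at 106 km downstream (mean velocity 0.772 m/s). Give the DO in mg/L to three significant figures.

Travel time t = x/v = 106 km / (0.772 m/s) = 106000 m / 0.772 m/s = 137300 s = 1.589 d.
k_1 L₀/(k_r−k_1) = 0.258×40.3/(1.71−0.258) = 10.40/1.452 = 7.161 mg/L.
e^(−k_1 t) = e^(−0.258×1.589) = 0.6636; e^(−k_r t) = e^(−1.71×1.589) = 0.06604.
D = 7.161 × (0.6636 − 0.06604) + 2.01 × 0.06604 = 4.279 + 0.1327 = 4.412 mg/L.
DO = C_s − D = 9.38 − 4.412 = 4.968 mg/L.

DO ≈ 4.97 mg/L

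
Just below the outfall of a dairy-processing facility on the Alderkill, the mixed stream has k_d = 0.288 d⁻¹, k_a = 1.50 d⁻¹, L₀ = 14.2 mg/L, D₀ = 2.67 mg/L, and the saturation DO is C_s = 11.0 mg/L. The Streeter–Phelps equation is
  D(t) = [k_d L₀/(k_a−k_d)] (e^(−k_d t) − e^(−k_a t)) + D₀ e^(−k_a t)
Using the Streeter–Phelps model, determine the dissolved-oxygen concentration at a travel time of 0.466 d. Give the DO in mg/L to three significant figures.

DO ≈ 8.40 mg/L

k_d L₀/(k_a−k_d) = 0.288×14.2/(1.50−0.288) = 4.090/1.212 = 3.374 mg/L.
e^(−k_d t) = e^(−0.288×0.4660) = 0.8744; e^(−k_a t) = e^(−1.50×0.4660) = 0.4971.
D = 3.374 × (0.8744 − 0.4971) + 2.67 × 0.4971 = 1.273 + 1.327 = 2.600 mg/L.
DO = C_s − D = 11.0 − 2.600 = 8.400 mg/L.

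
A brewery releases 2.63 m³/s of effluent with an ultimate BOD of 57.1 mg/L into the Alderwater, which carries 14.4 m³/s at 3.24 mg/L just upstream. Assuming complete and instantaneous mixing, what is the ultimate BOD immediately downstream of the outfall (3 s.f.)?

Flow-weighted mixing: C = (Q_r C_r + Q_w C_w)/(Q_r + Q_w)
= (14.4×3.24 + 2.63×57.1)/(14.4 + 2.63) = 196.8/17.03 = 11.56 mg/L.

11.6 mg/L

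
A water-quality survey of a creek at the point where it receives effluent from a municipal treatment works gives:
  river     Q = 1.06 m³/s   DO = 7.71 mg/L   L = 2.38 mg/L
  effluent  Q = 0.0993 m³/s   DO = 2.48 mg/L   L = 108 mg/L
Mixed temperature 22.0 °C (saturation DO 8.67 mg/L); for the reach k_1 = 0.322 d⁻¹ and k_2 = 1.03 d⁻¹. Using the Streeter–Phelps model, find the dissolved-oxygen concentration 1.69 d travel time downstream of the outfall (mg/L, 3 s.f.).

DO ≈ 6.32 mg/L

Mixed DO = (1.06×7.71 + 0.0993×2.48)/(1.06+0.0993) = 8.419/1.159 = 7.262 mg/L.
Mixed L₀ = (1.06×2.38 + 0.0993×108)/(1.159) = 13.25/1.159 = 11.43 mg/L.
Initial deficit D₀ = C_s − DO₀ = 8.67 − 7.262 = 1.408 mg/L.
D(1.69) = [0.322×11.43/(1.03−0.322)](e^(−0.322×1.69) − e^(−1.03×1.69)) + 1.408 e^(−1.03×1.69)
= 5.197 × (0.5803 − 0.1754) + 1.408 × 0.1754 = 2.351 mg/L.
DO = 8.67 − 2.351 = 6.319 mg/L.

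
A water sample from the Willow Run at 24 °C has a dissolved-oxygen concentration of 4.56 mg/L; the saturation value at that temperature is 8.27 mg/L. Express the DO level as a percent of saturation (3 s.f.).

% saturation = C/C_s × 100 = 4.56/8.27 × 100 = 55.1 %.

55.1 % saturation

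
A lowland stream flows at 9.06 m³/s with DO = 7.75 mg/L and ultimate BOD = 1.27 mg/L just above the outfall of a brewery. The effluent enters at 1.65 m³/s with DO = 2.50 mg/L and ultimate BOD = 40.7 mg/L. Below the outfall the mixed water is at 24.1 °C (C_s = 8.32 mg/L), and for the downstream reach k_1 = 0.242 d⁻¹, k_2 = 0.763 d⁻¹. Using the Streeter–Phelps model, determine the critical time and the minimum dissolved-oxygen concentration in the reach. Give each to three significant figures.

Mixed DO = (9.06×7.75 + 1.65×2.50)/(9.06+1.65) = 74.34/10.71 = 6.941 mg/L.
Mixed L₀ = (9.06×1.27 + 1.65×40.7)/(10.71) = 78.66/10.71 = 7.345 mg/L.
Initial deficit D₀ = C_s − DO₀ = 8.32 − 6.941 = 1.379 mg/L.
t_c = (1/0.5210) ln[(0.763/0.242)(1 − 1.379×0.5210/(0.242×7.345))] = 1.919 × ln(1.879) = 1.210 d.
D_c = (0.242/0.763) × 7.345 × e^(−0.242×1.210) = 0.3172 × 7.345 × 0.7461 = 1.738 mg/L.
Minimum DO = 8.32 − 1.738 = 6.582 mg/L.

t_c ≈ 1.21 d; minimum DO ≈ 6.58 mg/L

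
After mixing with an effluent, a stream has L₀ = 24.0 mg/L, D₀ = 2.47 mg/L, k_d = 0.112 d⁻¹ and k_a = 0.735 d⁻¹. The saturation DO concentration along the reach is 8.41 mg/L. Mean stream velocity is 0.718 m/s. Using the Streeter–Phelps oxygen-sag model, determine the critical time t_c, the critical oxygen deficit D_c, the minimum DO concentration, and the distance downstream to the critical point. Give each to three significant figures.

At the critical point dD/dt = 0, so k_d L₀ e^(−k_d t) = k_a D. Substituting D(t) from the Streeter–Phelps equation and solving for t gives
t_c = ln[(k_a/k_d)(1 − D₀(k_a−k_d)/(k_d L₀))] / (k_a−k_d).
Here k_a−k_d = 0.6230 d⁻¹ and 1 − D₀(k_a−k_d)/(k_d L₀) = 1 − 2.47×0.6230/(0.112×24.0) = 0.4275, so
t_c = ln(6.562 × 0.4275) / 0.6230 = 1.032 / 0.6230 = 1.656 d.
L(t_c) = L₀ e^(−k_d t_c) = 24.0 × 0.8307 = 19.94 mg/L, and at the critical point k_a D_c = k_d L, so D_c = (0.112/0.735) × 19.94 = 3.038 mg/L.
Minimum DO = C_s − D_c = 8.41 − 3.038 = 5.372 mg/L.
x_c = v t_c = 0.718 m/s × 1.656 d × 86400 s/d = 102700 m ≈ 103 km.

t_c ≈ 1.66 d; D_c ≈ 3.04 mg/L; min DO ≈ 5.37 mg/L; x_c ≈ 103 km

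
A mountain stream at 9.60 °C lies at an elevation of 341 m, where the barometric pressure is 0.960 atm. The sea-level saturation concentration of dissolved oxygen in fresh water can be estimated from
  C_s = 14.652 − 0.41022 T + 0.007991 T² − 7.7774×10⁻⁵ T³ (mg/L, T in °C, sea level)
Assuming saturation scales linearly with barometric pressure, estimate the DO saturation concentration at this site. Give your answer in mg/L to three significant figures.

C_s ≈ 10.9 mg/L

At sea level: C_s = 14.652 − 0.41022×9.60 + 0.007991×9.60² − 7.7774×10⁻⁵×9.60³ = 11.38 mg/L.
Pressure correction: C_s' = 11.38 × 0.960 = 10.93 mg/L.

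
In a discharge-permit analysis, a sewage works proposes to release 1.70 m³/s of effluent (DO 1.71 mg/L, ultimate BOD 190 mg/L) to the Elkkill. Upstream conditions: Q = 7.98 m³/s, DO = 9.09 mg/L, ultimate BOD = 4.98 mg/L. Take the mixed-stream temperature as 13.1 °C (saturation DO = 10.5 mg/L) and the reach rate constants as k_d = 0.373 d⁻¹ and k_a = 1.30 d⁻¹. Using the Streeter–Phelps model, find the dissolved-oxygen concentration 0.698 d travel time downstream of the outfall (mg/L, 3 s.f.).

DO ≈ 3.87 mg/L

Mixed DO = (7.98×9.09 + 1.70×1.71)/(7.98+1.70) = 75.45/9.680 = 7.794 mg/L.
Mixed L₀ = (7.98×4.98 + 1.70×190)/(9.680) = 362.7/9.680 = 37.47 mg/L.
Initial deficit D₀ = C_s − DO₀ = 10.5 − 7.794 = 2.706 mg/L.
D(0.698) = [0.373×37.47/(1.30−0.373)](e^(−0.373×0.698) − e^(−1.30×0.698)) + 2.706 e^(−1.30×0.698)
= 15.08 × (0.7708 − 0.4036) + 2.706 × 0.4036 = 6.629 mg/L.
DO = 10.5 − 6.629 = 3.871 mg/L.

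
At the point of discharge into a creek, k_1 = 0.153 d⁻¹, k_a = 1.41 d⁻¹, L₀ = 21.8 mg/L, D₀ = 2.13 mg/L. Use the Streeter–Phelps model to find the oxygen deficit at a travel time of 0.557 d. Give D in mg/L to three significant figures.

k_1 L₀/(k_a−k_1) = 0.153×21.8/(1.41−0.153) = 3.335/1.257 = 2.653 mg/L.
e^(−k_1 t) = e^(−0.153×0.5570) = 0.9183; e^(−k_a t) = e^(−1.41×0.5570) = 0.4560.
D = 2.653 × (0.9183 − 0.4560) + 2.13 × 0.4560 = 1.227 + 0.9712 = 2.198 mg/L.

D ≈ 2.20 mg/L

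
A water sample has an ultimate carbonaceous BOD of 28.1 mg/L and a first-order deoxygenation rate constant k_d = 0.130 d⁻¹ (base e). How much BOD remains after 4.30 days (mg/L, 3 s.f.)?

L ≈ 16.1 mg/L

L_t = L₀ e^(−k_d t) = 28.1 × e^(−0.130×4.30) = 28.1 × 0.5718 = 16.07 mg/L.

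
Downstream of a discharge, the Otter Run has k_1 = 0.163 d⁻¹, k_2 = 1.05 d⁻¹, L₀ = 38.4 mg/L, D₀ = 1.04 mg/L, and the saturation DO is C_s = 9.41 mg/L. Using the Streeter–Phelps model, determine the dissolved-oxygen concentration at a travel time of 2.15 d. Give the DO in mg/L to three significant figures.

DO ≈ 5.07 mg/L

k_1 L₀/(k_2−k_1) = 0.163×38.4/(1.05−0.163) = 6.259/0.8870 = 7.057 mg/L.
e^(−k_1 t) = e^(−0.163×2.150) = 0.7044; e^(−k_2 t) = e^(−1.05×2.150) = 0.1046.
D = 7.057 × (0.7044 − 0.1046) + 1.04 × 0.1046 = 4.232 + 0.1088 = 4.341 mg/L.
DO = C_s − D = 9.41 − 4.341 = 5.069 mg/L.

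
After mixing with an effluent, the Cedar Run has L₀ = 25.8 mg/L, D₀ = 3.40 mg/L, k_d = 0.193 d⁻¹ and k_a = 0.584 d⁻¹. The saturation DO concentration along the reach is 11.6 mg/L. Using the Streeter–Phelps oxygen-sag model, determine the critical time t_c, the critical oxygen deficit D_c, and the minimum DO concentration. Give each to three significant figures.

At the critical point dD/dt = 0, so k_d L₀ e^(−k_d t) = k_a D. Substituting D(t) from the Streeter–Phelps equation and solving for t gives
t_c = ln[(k_a/k_d)(1 − D₀(k_a−k_d)/(k_d L₀))] / (k_a−k_d).
Here k_a−k_d = 0.3910 d⁻¹ and 1 − D₀(k_a−k_d)/(k_d L₀) = 1 − 3.40×0.3910/(0.193×25.8) = 0.7330, so
t_c = ln(3.026 × 0.7330) / 0.3910 = 0.7966 / 0.3910 = 2.037 d.
D_c = (k_d/k_a) L₀ e^(−k_d t_c) = (0.193/0.584) × 25.8 × e^(−0.193×2.037) = 0.3305 × 25.8 × 0.6749 = 5.754 mg/L.
Minimum DO = C_s − D_c = 11.6 − 5.754 = 5.846 mg/L.

t_c ≈ 2.04 d; D_c ≈ 5.75 mg/L; min DO ≈ 5.85 mg/L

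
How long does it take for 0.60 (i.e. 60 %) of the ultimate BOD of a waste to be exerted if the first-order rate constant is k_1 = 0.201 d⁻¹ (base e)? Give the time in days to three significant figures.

y/L₀ = 1 − e^(−k_1 t) = 0.60 ⇒ e^(−k_1 t) = 0.400
t = −ln(0.400) / 0.201 = 0.9163 / 0.201 = 4.559 d.

t ≈ 4.56 d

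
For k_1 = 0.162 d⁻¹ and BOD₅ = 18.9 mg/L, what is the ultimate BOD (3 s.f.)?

BOD₅ = L₀(1 − e^(−5k_1)) ⇒ L₀ = BOD₅ / (1 − e^(−5×0.162))
= 18.9 / (1 − 0.4449) = 18.9 / 0.5551 = 34.05 mg/L.

L₀ ≈ 34.0 mg/L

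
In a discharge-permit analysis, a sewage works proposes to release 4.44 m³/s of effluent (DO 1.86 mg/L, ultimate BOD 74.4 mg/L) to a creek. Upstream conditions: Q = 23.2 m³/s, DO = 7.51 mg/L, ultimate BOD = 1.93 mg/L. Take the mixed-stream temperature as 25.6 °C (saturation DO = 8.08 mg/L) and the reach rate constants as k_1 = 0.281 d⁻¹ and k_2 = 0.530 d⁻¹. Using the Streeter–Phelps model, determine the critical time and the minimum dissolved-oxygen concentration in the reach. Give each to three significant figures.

Mixed DO = (23.2×7.51 + 4.44×1.86)/(23.2+4.44) = 182.5/27.64 = 6.602 mg/L.
Mixed L₀ = (23.2×1.93 + 4.44×74.4)/(27.64) = 375.1/27.64 = 13.57 mg/L.
Initial deficit D₀ = C_s − DO₀ = 8.08 − 6.602 = 1.478 mg/L.
t_c = (1/0.2490) ln[(0.530/0.281)(1 − 1.478×0.2490/(0.281×13.57))] = 4.016 × ln(1.704) = 2.141 d.
D_c = (0.281/0.530) × 13.57 × e^(−0.281×2.141) = 0.5302 × 13.57 × 0.5479 = 3.943 mg/L.
Minimum DO = 8.08 − 3.943 = 4.137 mg/L.

t_c ≈ 2.14 d; minimum DO ≈ 4.14 mg/L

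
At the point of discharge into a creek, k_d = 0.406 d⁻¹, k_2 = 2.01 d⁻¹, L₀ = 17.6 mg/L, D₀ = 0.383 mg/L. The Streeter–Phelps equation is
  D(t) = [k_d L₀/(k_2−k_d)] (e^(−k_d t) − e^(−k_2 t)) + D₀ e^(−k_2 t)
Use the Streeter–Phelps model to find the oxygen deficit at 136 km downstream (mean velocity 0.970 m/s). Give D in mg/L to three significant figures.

D ≈ 2.15 mg/L

Travel time t = x/v = 136 km / (0.970 m/s) = 136000 m / 0.970 m/s = 140200 s = 1.623 d.
k_d L₀/(k_2−k_d) = 0.406×17.6/(2.01−0.406) = 7.146/1.604 = 4.455 mg/L.
e^(−k_d t) = e^(−0.406×1.623) = 0.5175; e^(−k_2 t) = e^(−2.01×1.623) = 0.03832.
D = 4.455 × (0.5175 − 0.03832) + 0.383 × 0.03832 = 2.134 + 0.01468 = 2.149 mg/L.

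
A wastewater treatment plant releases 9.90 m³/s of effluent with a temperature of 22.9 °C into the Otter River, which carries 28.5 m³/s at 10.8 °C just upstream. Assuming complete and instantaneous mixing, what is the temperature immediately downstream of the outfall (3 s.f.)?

Flow-weighted mixing: C = (Q_r C_r + Q_w C_w)/(Q_r + Q_w)
= (28.5×10.8 + 9.90×22.9)/(28.5 + 9.90) = 534.5/38.40 = 13.92 °C.

13.9 °C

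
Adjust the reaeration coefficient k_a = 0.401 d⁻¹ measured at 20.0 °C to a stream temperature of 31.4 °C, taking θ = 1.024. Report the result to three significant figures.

k_a ≈ 0.525 d⁻¹

k_a(T₂) = k_a(T₁) · θ^(T₂−T₁) = 0.401 × 1.024^(31.4−20.0)
= 0.401 × 1.024^11.4 = 0.401 × 1.310 = 0.5255 d⁻¹.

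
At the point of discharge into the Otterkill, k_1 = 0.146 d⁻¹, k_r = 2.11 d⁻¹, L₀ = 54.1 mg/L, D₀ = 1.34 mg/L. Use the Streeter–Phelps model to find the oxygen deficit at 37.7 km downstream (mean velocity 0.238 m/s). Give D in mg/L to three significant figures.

D ≈ 3.02 mg/L

Travel time t = x/v = 37.7 km / (0.238 m/s) = 37700 m / 0.238 m/s = 158400 s = 1.833 d.
k_1 L₀/(k_r−k_1) = 0.146×54.1/(2.11−0.146) = 7.899/1.964 = 4.022 mg/L.
e^(−k_1 t) = e^(−0.146×1.833) = 0.7652; e^(−k_r t) = e^(−2.11×1.833) = 0.02089.
D = 4.022 × (0.7652 − 0.02089) + 1.34 × 0.02089 = 2.993 + 0.02799 = 3.021 mg/L.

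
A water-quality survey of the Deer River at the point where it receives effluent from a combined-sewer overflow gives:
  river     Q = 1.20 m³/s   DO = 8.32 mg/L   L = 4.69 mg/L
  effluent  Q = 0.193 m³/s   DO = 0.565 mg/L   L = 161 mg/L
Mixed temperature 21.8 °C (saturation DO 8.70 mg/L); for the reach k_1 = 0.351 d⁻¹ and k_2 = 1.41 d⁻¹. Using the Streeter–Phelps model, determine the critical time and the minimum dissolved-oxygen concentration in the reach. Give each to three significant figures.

t_c ≈ 1.14 d; minimum DO ≈ 4.31 mg/L

Mixed DO = (1.20×8.32 + 0.193×0.565)/(1.20+0.193) = 10.09/1.393 = 7.246 mg/L.
Mixed L₀ = (1.20×4.69 + 0.193×161)/(1.393) = 36.70/1.393 = 26.35 mg/L.
Initial deficit D₀ = C_s − DO₀ = 8.70 − 7.246 = 1.454 mg/L.
t_c = (1/1.059) ln[(1.41/0.351)(1 − 1.454×1.059/(0.351×26.35))] = 0.9443 × ln(3.348) = 1.141 d.
D_c = (0.351/1.41) × 26.35 × e^(−0.351×1.141) = 0.2489 × 26.35 × 0.6700 = 4.394 mg/L.
Minimum DO = 8.70 − 4.394 = 4.306 mg/L.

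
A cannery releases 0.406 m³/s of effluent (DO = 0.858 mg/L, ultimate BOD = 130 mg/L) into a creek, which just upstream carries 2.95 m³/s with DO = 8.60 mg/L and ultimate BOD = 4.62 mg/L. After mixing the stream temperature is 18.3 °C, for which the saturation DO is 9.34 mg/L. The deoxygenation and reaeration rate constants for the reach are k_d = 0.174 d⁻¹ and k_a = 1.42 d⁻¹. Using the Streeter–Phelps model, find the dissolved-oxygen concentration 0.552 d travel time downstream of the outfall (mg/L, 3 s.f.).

DO ≈ 7.33 mg/L

Mixed DO = (2.95×8.60 + 0.406×0.858)/(2.95+0.406) = 25.72/3.356 = 7.663 mg/L.
Mixed L₀ = (2.95×4.62 + 0.406×130)/(3.356) = 66.41/3.356 = 19.79 mg/L.
Initial deficit D₀ = C_s − DO₀ = 9.34 − 7.663 = 1.677 mg/L.
D(0.552) = [0.174×19.79/(1.42−0.174)](e^(−0.174×0.552) − e^(−1.42×0.552)) + 1.677 e^(−1.42×0.552)
= 2.763 × (0.9084 − 0.4566) + 1.677 × 0.4566 = 2.014 mg/L.
DO = 9.34 − 2.014 = 7.326 mg/L.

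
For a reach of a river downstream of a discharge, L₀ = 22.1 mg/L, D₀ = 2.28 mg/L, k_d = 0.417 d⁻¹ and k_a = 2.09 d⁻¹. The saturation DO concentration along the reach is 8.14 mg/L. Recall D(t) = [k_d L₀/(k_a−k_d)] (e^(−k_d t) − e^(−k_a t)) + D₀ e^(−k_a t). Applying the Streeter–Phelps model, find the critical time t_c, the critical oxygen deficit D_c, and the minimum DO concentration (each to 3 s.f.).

t_c ≈ 0.644 d; D_c ≈ 3.37 mg/L; min DO ≈ 4.77 mg/L

At the critical point dD/dt = 0, so k_d L₀ e^(−k_d t) = k_a D. Substituting D(t) from the Streeter–Phelps equation and solving for t gives
t_c = ln[(k_a/k_d)(1 − D₀(k_a−k_d)/(k_d L₀))] / (k_a−k_d).
Here k_a−k_d = 1.673 d⁻¹ and 1 − D₀(k_a−k_d)/(k_d L₀) = 1 − 2.28×1.673/(0.417×22.1) = 0.5861, so
t_c = ln(5.012 × 0.5861) / 1.673 = 1.078 / 1.673 = 0.6441 d.
D_c = (k_d/k_a) L₀ e^(−k_d t_c) = (0.417/2.09) × 22.1 × e^(−0.417×0.6441) = 0.1995 × 22.1 × 0.7645 = 3.371 mg/L.
Minimum DO = C_s − D_c = 8.14 − 3.371 = 4.769 mg/L.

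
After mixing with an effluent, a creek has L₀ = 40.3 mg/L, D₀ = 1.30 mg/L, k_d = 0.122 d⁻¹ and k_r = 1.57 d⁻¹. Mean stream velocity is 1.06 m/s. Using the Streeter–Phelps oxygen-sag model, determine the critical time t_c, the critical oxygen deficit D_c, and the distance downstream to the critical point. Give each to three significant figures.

With k_r/k_d = 12.87 and 1 − D₀(k_r−k_d)/(k_d L₀) = 0.6171,
t_c = ln(12.87 × 0.6171) / (1.57 − 0.122) = ln(7.942) / 1.448 = 2.072/1.448 = 1.431 d.
D_c = (k_d/k_r) L₀ e^(−k_d t_c) = (0.122/1.57) × 40.3 × e^(−0.122×1.431) = 0.07771 × 40.3 × 0.8398 = 2.630 mg/L.
x_c = v t_c = 1.06 m/s × 1.431 d × 86400 s/d = 131100 m ≈ 131 km.

t_c ≈ 1.43 d; D_c ≈ 2.63 mg/L; x_c ≈ 131 km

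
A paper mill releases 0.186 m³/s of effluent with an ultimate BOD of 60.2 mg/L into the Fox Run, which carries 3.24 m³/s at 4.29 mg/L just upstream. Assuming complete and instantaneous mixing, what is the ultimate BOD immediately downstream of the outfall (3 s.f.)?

Flow-weighted mixing: C = (Q_r C_r + Q_w C_w)/(Q_r + Q_w)
= (3.24×4.29 + 0.186×60.2)/(3.24 + 0.186) = 25.10/3.426 = 7.325 mg/L.

7.33 mg/L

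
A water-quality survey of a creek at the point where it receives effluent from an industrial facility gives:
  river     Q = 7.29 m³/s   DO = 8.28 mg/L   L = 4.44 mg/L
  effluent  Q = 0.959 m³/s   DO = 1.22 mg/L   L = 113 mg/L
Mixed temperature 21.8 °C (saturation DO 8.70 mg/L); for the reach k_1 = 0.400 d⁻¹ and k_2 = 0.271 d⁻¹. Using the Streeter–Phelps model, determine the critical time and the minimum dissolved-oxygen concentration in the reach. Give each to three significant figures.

t_c ≈ 2.84 d; minimum DO ≈ 0.609 mg/L

Mixed DO = (7.29×8.28 + 0.959×1.22)/(7.29+0.959) = 61.53/8.249 = 7.459 mg/L.
Mixed L₀ = (7.29×4.44 + 0.959×113)/(8.249) = 140.7/8.249 = 17.06 mg/L.
Initial deficit D₀ = C_s − DO₀ = 8.70 − 7.459 = 1.241 mg/L.
t_c = (1/-0.1290) ln[(0.271/0.400)(1 − 1.241×-0.1290/(0.400×17.06))] = -7.752 × ln(0.6934) = 2.838 d.
D_c = (0.400/0.271) × 17.06 × e^(−0.400×2.838) = 1.476 × 17.06 × 0.3213 = 8.091 mg/L.
Minimum DO = 8.70 − 8.091 = 0.6091 mg/L.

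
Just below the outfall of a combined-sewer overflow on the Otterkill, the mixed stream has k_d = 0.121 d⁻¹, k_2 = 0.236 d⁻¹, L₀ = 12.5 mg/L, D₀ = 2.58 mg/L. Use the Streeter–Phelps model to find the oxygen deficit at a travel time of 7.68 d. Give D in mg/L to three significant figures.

D ≈ 3.47 mg/L

k_d L₀/(k_2−k_d) = 0.121×12.5/(0.236−0.121) = 1.512/0.1150 = 13.15 mg/L.
e^(−k_d t) = e^(−0.121×7.680) = 0.3948; e^(−k_2 t) = e^(−0.236×7.680) = 0.1632.
D = 13.15 × (0.3948 − 0.1632) + 2.58 × 0.1632 = 3.046 + 0.4212 = 3.467 mg/L.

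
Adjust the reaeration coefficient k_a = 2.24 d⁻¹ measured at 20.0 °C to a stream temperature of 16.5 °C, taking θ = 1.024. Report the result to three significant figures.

k_a(T₂) = k_a(T₁) · θ^(T₂−T₁) = 2.24 × 1.024^(16.5−20.0)
= 2.24 × 1.024^-3.50 = 2.24 × 0.9203 = 2.062 d⁻¹.

k_a ≈ 2.06 d⁻¹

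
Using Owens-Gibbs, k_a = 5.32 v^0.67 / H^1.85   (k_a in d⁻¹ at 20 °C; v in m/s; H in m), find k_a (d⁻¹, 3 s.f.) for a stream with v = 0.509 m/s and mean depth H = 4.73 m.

k_a ≈ 0.191 d⁻¹

k_a = 5.32 × 0.509^0.67 / 4.73^1.85 = 5.32 × 0.6361 / 17.72 = 0.1909 d⁻¹.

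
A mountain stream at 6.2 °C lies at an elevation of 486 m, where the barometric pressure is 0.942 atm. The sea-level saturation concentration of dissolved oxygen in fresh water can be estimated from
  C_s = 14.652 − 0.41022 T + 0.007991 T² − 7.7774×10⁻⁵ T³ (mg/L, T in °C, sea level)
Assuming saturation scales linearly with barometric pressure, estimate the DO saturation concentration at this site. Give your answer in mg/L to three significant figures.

At sea level: C_s = 14.652 − 0.41022×6.2 + 0.007991×6.2² − 7.7774×10⁻⁵×6.2³ = 12.40 mg/L.
Pressure correction: C_s' = 12.40 × 0.942 = 11.68 mg/L.

C_s ≈ 11.7 mg/L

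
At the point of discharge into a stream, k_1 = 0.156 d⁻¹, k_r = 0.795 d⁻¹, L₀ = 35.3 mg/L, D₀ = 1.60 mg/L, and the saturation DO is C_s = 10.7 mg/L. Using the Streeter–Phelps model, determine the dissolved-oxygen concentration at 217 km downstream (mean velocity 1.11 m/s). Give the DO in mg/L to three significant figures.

Travel time t = x/v = 217 km / (1.11 m/s) = 217000 m / 1.11 m/s = 195500 s = 2.263 d.
k_1 L₀/(k_r−k_1) = 0.156×35.3/(0.795−0.156) = 5.507/0.6390 = 8.618 mg/L.
e^(−k_1 t) = e^(−0.156×2.263) = 0.7026; e^(−k_r t) = e^(−0.795×2.263) = 0.1655.
D = 8.618 × (0.7026 − 0.1655) + 1.60 × 0.1655 = 4.629 + 0.2648 = 4.893 mg/L.
DO = C_s − D = 10.7 − 4.893 = 5.807 mg/L.

DO ≈ 5.81 mg/L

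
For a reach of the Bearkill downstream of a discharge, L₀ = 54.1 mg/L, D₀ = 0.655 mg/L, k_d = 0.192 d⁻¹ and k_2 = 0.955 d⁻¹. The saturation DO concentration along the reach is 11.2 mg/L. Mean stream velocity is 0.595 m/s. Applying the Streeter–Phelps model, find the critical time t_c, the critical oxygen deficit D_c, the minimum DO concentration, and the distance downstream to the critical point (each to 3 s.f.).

t_c ≈ 2.04 d; D_c ≈ 7.35 mg/L; min DO ≈ 3.85 mg/L; x_c ≈ 105 km

t_c = [1/(k_2−k_d)] ln[(k_2/k_d)(1 − D₀(k_2−k_d)/(k_d L₀))]
= [1/(0.955−0.192)] ln[(0.955/0.192)(1 − 0.655×0.7630/(0.192×54.1))]
= (1/0.7630) ln[4.974 × 0.9519] = 1.311 × ln(4.735) = 1.311 × 1.555 = 2.038 d.
L(t_c) = L₀ e^(−k_d t_c) = 54.1 × 0.6762 = 36.58 mg/L, and at the critical point k_2 D_c = k_d L, so D_c = (0.192/0.955) × 36.58 = 7.355 mg/L.
Minimum DO = C_s − D_c = 11.2 − 7.355 = 3.845 mg/L.
x_c = v t_c = 0.595 m/s × 2.038 d × 86400 s/d = 104800 m ≈ 105 km.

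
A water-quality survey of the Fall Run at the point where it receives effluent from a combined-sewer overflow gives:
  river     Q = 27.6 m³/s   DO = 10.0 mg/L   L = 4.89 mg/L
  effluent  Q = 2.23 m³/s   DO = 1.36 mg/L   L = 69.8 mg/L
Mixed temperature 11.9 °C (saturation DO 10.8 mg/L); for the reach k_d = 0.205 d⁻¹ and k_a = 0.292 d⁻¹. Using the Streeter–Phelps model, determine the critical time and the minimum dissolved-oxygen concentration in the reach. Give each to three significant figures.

t_c ≈ 3.32 d; minimum DO ≈ 7.34 mg/L

Mixed DO = (27.6×10.0 + 2.23×1.36)/(27.6+2.23) = 279.0/29.83 = 9.354 mg/L.
Mixed L₀ = (27.6×4.89 + 2.23×69.8)/(29.83) = 290.6/29.83 = 9.742 mg/L.
Initial deficit D₀ = C_s − DO₀ = 10.8 − 9.354 = 1.446 mg/L.
t_c = (1/0.08700) ln[(0.292/0.205)(1 − 1.446×0.08700/(0.205×9.742))] = 11.49 × ln(1.335) = 3.318 d.
D_c = (0.205/0.292) × 9.742 × e^(−0.205×3.318) = 0.7021 × 9.742 × 0.5065 = 3.464 mg/L.
Minimum DO = 10.8 − 3.464 = 7.336 mg/L.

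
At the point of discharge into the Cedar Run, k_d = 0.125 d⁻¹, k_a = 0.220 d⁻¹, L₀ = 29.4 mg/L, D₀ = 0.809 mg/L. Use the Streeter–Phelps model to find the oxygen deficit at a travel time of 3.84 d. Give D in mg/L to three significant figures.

k_d L₀/(k_a−k_d) = 0.125×29.4/(0.220−0.125) = 3.675/0.09500 = 38.68 mg/L.
e^(−k_d t) = e^(−0.125×3.840) = 0.6188; e^(−k_a t) = e^(−0.220×3.840) = 0.4296.
D = 38.68 × (0.6188 − 0.4296) + 0.809 × 0.4296 = 7.317 + 0.3476 = 7.664 mg/L.

D ≈ 7.66 mg/L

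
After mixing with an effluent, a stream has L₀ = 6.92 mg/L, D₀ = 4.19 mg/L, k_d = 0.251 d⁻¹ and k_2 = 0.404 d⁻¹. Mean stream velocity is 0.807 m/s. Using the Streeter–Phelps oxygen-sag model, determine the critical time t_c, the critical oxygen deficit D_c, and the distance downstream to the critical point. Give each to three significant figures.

t_c ≈ 0.101 d; D_c ≈ 4.19 mg/L; x_c ≈ 7.01 km

With k_2/k_d = 1.610 and 1 − D₀(k_2−k_d)/(k_d L₀) = 0.6309,
t_c = ln(1.610 × 0.6309) / (0.404 − 0.251) = ln(1.015) / 0.1530 = 0.01538/0.1530 = 0.1005 d.
L(t_c) = L₀ e^(−k_d t_c) = 6.92 × 0.9751 = 6.748 mg/L, and at the critical point k_2 D_c = k_d L, so D_c = (0.251/0.404) × 6.748 = 4.192 mg/L.
x_c = v t_c = 0.807 m/s × 0.1005 d × 86400 s/d = 7008 m ≈ 7.01 km.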